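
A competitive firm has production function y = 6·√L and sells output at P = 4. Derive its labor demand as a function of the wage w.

L(w) = 144/w²

MP_L = (1/2)·6·L^(-1/2) = 3·L^(-1/2).
Setting P·MP_L = w: 12·L^(-1/2) = w.
Solving for L: L^(-1/2) = w/12, so L = (12/w)^(2).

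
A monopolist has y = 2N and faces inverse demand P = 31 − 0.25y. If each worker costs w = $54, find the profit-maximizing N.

N* = 4

Marginal revenue from the inverse demand is MR = 31 − 0.5y.
The marginal product is MP_N = 2.
A monopolist hires until marginal revenue product equals the wage: MR·MP_N = w.
(31 − N)·2 = 54, so N = 4.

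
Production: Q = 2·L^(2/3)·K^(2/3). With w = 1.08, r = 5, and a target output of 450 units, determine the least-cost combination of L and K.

L* = 125, K* = 27

Cost minimization requires the marginal rate of technical substitution to equal the input-price ratio: MP_L/MP_K = w/r.
Here MP_L/MP_K = (2/3)·(K/L)/(2/3) = (K/L). Setting this equal to 1.08/5 = 0.216 gives K = 0.216L.
Substituting into Q = 450: 2·L^(2/3)·(0.216L)^(2/3) = 450.
Solving, L = 125 and K = 27.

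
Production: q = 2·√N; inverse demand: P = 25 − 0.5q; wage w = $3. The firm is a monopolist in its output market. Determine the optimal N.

N* = 25

Marginal revenue from the inverse demand is MR = 25 − q.
The marginal product is MP_N = N^(-1/2).
A monopolist hires until marginal revenue product equals the wage: MR·MP_N = w.
At N, q = 2·√N. Substituting and solving: (25 − 2·√N)·N^(-1/2) = 3 gives N = 25.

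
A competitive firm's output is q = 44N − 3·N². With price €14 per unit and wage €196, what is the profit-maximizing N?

N* = 5

The marginal product of N is MP_N = 44 − 6N.
A price-taking firm hires until the value of the marginal product equals the wage: P·MP_N = w, so 14·(44 − 6N) = 196.
Then 44 − 6N = 14, giving N = 5.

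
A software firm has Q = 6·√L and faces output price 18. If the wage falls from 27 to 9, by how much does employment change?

From P·MP_L = w with MP_L = 3·L^(-1/2), the labor demand is L(w) = (54/w)^(2).
At w = 27: L = 4. At w = 9: L = 36.
ΔL = 36 − 4 = 32.

ΔL = 32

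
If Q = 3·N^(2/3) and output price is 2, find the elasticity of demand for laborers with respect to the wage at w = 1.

ε = -3

MP_N = (2/3)·3·N^(-1/3), so P·MP_N = w gives 4·N^(-1/3) = w.
Solving, N(w) = (4/w)^(3). This is a constant-elasticity form: N ∝ w^(−3), so ε = −3.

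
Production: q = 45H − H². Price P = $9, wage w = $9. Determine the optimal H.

H* = 22

The marginal product of H is MP_H = 45 − 2H.
A price-taking firm hires until the value of the marginal product equals the wage: P·MP_H = w, so 9·(45 − 2H) = 9.
Then 45 − 2H = 1, giving H = 22.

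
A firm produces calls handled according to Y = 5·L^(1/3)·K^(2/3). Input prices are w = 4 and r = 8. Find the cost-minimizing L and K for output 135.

Cost minimization requires the marginal rate of technical substitution to equal the input-price ratio: MP_L/MP_K = w/r.
Here MP_L/MP_K = (1/3)·(K/L)/(2/3) = 0.5·(K/L). Setting this equal to 4/8 = 0.5 gives K = L.
Substituting into Y = 135: 5·L^(1/3)·(L)^(2/3) = 135.
Solving, L = 27 and K = 27.

L* = 27, K* = 27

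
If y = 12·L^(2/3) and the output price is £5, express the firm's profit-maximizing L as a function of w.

L(w) = 64000/w³

MP_L = (2/3)·12·L^(-1/3) = 8·L^(-1/3).
Setting P·MP_L = w: 40·L^(-1/3) = w.
Solving for L: L^(-1/3) = w/40, so L = (40/w)^(3).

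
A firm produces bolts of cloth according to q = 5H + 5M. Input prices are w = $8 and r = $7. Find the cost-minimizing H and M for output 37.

The inputs are perfect substitutes, so the firm uses whichever has the lower cost per unit of output.
Cost per unit of output via H is w/5 = 1.6; via M it is r/5 = 1.4. M is cheaper.
Producing q = 37 with M alone: H = 0, M = 7.4.

H* = 0, M* = 7.4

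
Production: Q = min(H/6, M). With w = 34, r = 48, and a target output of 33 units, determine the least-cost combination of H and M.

H* = 198, M* = 33

With a fixed-proportions technology, the cost-minimizing bundle uses no slack in either input: H/6 = M = Q.
So H = 6·33 = 198 and M = 33.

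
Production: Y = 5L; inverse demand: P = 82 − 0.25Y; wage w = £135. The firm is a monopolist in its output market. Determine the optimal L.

L* = 22

Marginal revenue from the inverse demand is MR = 82 − 0.5Y.
The marginal product is MP_L = 5.
A monopolist hires until marginal revenue product equals the wage: MR·MP_L = w.
(82 − 2.5L)·5 = 135, so L = 22.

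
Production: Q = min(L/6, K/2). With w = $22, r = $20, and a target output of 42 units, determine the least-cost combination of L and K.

L* = 252, K* = 84

With a fixed-proportions technology, the cost-minimizing bundle uses no slack in either input: L/6 = K/2 = Q.
So L = 6·42 = 252 and K = 2·42 = 84.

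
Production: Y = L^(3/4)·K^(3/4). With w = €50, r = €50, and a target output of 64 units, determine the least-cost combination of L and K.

Cost minimization requires the marginal rate of technical substitution to equal the input-price ratio: MP_L/MP_K = w/r.
Here MP_L/MP_K = (3/4)·(K/L)/(3/4) = (K/L). Setting this equal to 50/50 = 1 gives K = L.
Substituting into Y = 64: L^(3/4)·(L)^(3/4) = 64.
Solving, L = 16 and K = 16.

L* = 16, K* = 16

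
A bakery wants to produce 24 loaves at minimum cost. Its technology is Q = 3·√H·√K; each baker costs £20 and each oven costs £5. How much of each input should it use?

H* = 4, K* = 16

Cost minimization requires the marginal rate of technical substitution to equal the input-price ratio: MP_H/MP_K = w/r.
Here MP_H/MP_K = (1/2)·(K/H)/(1/2) = (K/H). Setting this equal to 20/5 = 4 gives K = 4H.
Substituting into Q = 24: 3·H^(1/2)·(4H)^(1/2) = 24.
Solving, H = 4 and K = 16.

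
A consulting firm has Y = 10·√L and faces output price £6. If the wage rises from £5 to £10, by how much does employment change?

ΔL = -27

From P·MP_L = w with MP_L = 5·L^(-1/2), the labor demand is L(w) = (30/w)^(2).
At w = 5: L = 36. At w = 10: L = 9.
ΔL = 9 − 36 = -27.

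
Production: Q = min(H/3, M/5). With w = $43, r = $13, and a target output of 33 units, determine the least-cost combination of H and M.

With a fixed-proportions technology, the cost-minimizing bundle uses no slack in either input: H/3 = M/5 = Q.
So H = 3·33 = 99 and M = 5·33 = 165.

H* = 99, M* = 165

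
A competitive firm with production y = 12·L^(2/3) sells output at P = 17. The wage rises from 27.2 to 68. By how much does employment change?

ΔL = -117

From P·MP_L = w with MP_L = 8·L^(-1/3), the labor demand is L(w) = (136/w)^(3).
At w = 27.2: L = 125. At w = 68: L = 8.
ΔL = 8 − 125 = -117.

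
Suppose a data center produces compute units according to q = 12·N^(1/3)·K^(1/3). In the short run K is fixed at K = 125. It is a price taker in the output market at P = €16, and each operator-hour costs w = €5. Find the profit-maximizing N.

With K = 125, MP_N = (1/3)·12·N^(-2/3)·125^(1/3) = 20·N^(-2/3).
Profit maximization for a price taker requires P·MP_N = w: 16·20·N^(-2/3) = 5.
So N^(-2/3) = 0.015625, which gives N = 512.

N* = 512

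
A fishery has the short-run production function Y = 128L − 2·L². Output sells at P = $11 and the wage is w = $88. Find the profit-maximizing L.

L* = 30

The marginal product of L is MP_L = 128 − 4L.
A price-taking firm hires until the value of the marginal product equals the wage: P·MP_L = w, so 11·(128 − 4L) = 88.
Then 128 − 4L = 8, giving L = 30.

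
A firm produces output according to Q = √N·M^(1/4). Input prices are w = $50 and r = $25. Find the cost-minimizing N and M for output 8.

N* = 16, M* = 16

Cost minimization requires the marginal rate of technical substitution to equal the input-price ratio: MP_N/MP_M = w/r.
Here MP_N/MP_M = (1/2)·(M/N)/(1/4) = 2·(M/N). Setting this equal to 50/25 = 2 gives M = N.
Substituting into Q = 8: N^(1/2)·(N)^(1/4) = 8.
Solving, N = 16 and M = 16.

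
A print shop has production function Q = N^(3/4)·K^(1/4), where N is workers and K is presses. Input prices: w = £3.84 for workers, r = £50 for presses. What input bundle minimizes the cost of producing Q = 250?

N* = 625, K* = 16

Cost minimization requires the marginal rate of technical substitution to equal the input-price ratio: MP_N/MP_K = w/r.
Here MP_N/MP_K = (3/4)·(K/N)/(1/4) = 3·(K/N). Setting this equal to 3.84/50 = 0.0768 gives K = 0.0256N.
Substituting into Q = 250: N^(3/4)·(0.0256N)^(1/4) = 250.
Solving, N = 625 and K = 16.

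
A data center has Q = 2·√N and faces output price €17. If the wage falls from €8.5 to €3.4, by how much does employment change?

ΔN = 21

From P·MP_N = w with MP_N = N^(-1/2), the labor demand is N(w) = (17/w)^(2).
At w = 8.5: N = 4. At w = 3.4: N = 25.
ΔN = 25 − 4 = 21.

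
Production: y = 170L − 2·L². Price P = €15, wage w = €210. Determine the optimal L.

L* = 39

The marginal product of L is MP_L = 170 − 4L.
A price-taking firm hires until the value of the marginal product equals the wage: P·MP_L = w, so 15·(170 − 4L) = 210.
Then 170 − 4L = 14, giving L = 39.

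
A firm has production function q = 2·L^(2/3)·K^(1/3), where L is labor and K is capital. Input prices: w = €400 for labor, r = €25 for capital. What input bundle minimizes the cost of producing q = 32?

Cost minimization requires the marginal rate of technical substitution to equal the input-price ratio: MP_L/MP_K = w/r.
Here MP_L/MP_K = (2/3)·(K/L)/(1/3) = 2·(K/L). Setting this equal to 400/25 = 16 gives K = 8L.
Substituting into q = 32: 2·L^(2/3)·(8L)^(1/3) = 32.
Solving, L = 8 and K = 64.

L* = 8, K* = 64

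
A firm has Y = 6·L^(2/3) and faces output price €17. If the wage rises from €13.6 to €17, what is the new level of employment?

L* = 64

From P·MP_L = w with MP_L = 4·L^(-1/3), the labor demand is L(w) = (68/w)^(3).
At w = 13.6: L = 125. At w = 17: L = 64.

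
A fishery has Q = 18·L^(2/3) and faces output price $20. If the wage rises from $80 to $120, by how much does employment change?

ΔL = -19

From P·MP_L = w with MP_L = 12·L^(-1/3), the labor demand is L(w) = (240/w)^(3).
At w = 80: L = 27. At w = 120: L = 8.
ΔL = 8 − 27 = -19.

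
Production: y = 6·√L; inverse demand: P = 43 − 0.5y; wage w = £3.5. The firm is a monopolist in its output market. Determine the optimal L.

Marginal revenue from the inverse demand is MR = 43 − y.
The marginal product is MP_L = 3·L^(-1/2).
A monopolist hires until marginal revenue product equals the wage: MR·MP_L = w.
At L, y = 6·√L. Substituting and solving: (43 − 6·√L)·3·L^(-1/2) = 3.5 gives L = 36.

L* = 36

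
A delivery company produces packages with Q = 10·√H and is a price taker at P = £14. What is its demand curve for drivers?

H(w) = 4900/w²

MP_H = (1/2)·10·H^(-1/2) = 5·H^(-1/2).
Setting P·MP_H = w: 70·H^(-1/2) = w.
Solving for H: H^(-1/2) = w/70, so H = (70/w)^(2).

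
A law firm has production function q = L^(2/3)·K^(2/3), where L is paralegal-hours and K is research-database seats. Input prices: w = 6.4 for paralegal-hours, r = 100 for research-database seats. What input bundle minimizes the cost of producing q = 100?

L* = 125, K* = 8

Cost minimization requires the marginal rate of technical substitution to equal the input-price ratio: MP_L/MP_K = w/r.
Here MP_L/MP_K = (2/3)·(K/L)/(2/3) = (K/L). Setting this equal to 6.4/100 = 0.064 gives K = 0.064L.
Substituting into q = 100: L^(2/3)·(0.064L)^(2/3) = 100.
Solving, L = 125 and K = 8.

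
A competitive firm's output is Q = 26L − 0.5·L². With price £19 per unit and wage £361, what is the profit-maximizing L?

The marginal product of L is MP_L = 26 − L.
A price-taking firm hires until the value of the marginal product equals the wage: P·MP_L = w, so 19·(26 − L) = 361.
Then 26 − L = 19, giving L = 7.

L* = 7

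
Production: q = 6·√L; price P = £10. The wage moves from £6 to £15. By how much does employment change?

ΔL = -21

From P·MP_L = w with MP_L = 3·L^(-1/2), the labor demand is L(w) = (30/w)^(2).
At w = 6: L = 25. At w = 15: L = 4.
ΔL = 4 − 25 = -21.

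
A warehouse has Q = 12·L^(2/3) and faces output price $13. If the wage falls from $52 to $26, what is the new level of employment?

From P·MP_L = w with MP_L = 8·L^(-1/3), the labor demand is L(w) = (104/w)^(3).
At w = 52: L = 8. At w = 26: L = 64.

L* = 64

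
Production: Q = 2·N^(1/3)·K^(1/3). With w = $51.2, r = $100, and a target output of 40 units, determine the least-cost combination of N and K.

N* = 125, K* = 64

Cost minimization requires the marginal rate of technical substitution to equal the input-price ratio: MP_N/MP_K = w/r.
Here MP_N/MP_K = (1/3)·(K/N)/(1/3) = (K/N). Setting this equal to 51.2/100 = 0.512 gives K = 0.512N.
Substituting into Q = 40: 2·N^(1/3)·(0.512N)^(1/3) = 40.
Solving, N = 125 and K = 64.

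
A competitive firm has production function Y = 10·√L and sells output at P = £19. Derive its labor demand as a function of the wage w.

MP_L = (1/2)·10·L^(-1/2) = 5·L^(-1/2).
Setting P·MP_L = w: 95·L^(-1/2) = w.
Solving for L: L^(-1/2) = w/95, so L = (95/w)^(2).

L(w) = 9025/w²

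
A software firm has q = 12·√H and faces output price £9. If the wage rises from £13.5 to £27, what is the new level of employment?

From P·MP_H = w with MP_H = 6·H^(-1/2), the labor demand is H(w) = (54/w)^(2).
At w = 13.5: H = 16. At w = 27: H = 4.

H* = 4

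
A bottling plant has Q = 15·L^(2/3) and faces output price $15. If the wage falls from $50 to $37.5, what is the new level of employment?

From P·MP_L = w with MP_L = 10·L^(-1/3), the labor demand is L(w) = (150/w)^(3).
At w = 50: L = 27. At w = 37.5: L = 64.

L* = 64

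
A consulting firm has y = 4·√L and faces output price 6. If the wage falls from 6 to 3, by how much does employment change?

From P·MP_L = w with MP_L = 2·L^(-1/2), the labor demand is L(w) = (12/w)^(2).
At w = 6: L = 4. At w = 3: L = 16.
ΔL = 16 − 4 = 12.

ΔL = 12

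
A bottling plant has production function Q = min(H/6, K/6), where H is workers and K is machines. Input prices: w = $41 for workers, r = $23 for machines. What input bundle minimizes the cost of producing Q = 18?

H* = 108, K* = 108

With a fixed-proportions technology, the cost-minimizing bundle uses no slack in either input: H/6 = K/6 = Q.
So H = 6·18 = 108 and K = 6·18 = 108.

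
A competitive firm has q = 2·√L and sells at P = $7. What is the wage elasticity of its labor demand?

ε = -2

MP_L = (1/2)·2·L^(-1/2), so P·MP_L = w gives 7·L^(-1/2) = w.
Solving, L(w) = (7/w)^(2). This is a constant-elasticity form: L ∝ w^(−2), so ε = −2.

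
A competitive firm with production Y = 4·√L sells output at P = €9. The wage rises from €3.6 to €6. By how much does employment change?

ΔL = -16

From P·MP_L = w with MP_L = 2·L^(-1/2), the labor demand is L(w) = (18/w)^(2).
At w = 3.6: L = 25. At w = 6: L = 9.
ΔL = 9 − 25 = -16.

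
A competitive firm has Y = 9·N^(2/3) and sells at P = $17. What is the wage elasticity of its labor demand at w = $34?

MP_N = (2/3)·9·N^(-1/3), so P·MP_N = w gives 102·N^(-1/3) = w.
Solving, N(w) = (102/w)^(3). This is a constant-elasticity form: N ∝ w^(−3), so ε = −3.

ε = -3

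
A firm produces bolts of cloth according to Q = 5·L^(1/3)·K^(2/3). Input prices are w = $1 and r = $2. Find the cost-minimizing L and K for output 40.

L* = 8, K* = 8

Cost minimization requires the marginal rate of technical substitution to equal the input-price ratio: MP_L/MP_K = w/r.
Here MP_L/MP_K = (1/3)·(K/L)/(2/3) = 0.5·(K/L). Setting this equal to 1/2 = 0.5 gives K = L.
Substituting into Q = 40: 5·L^(1/3)·(L)^(2/3) = 40.
Solving, L = 8 and K = 8.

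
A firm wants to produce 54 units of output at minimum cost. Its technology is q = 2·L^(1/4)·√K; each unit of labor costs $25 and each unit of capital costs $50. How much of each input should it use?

Cost minimization requires the marginal rate of technical substitution to equal the input-price ratio: MP_L/MP_K = w/r.
Here MP_L/MP_K = (1/4)·(K/L)/(1/2) = 0.5·(K/L). Setting this equal to 25/50 = 0.5 gives K = L.
Substituting into q = 54: 2·L^(1/4)·(L)^(1/2) = 54.
Solving, L = 81 and K = 81.

L* = 81, K* = 81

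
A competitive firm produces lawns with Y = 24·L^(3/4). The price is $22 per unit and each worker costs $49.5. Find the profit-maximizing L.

L* = 4096

MP_L = (3/4)·24·L^(-1/4) = 18·L^(-1/4).
Profit maximization for a price taker requires P·MP_L = w: 22·18·L^(-1/4) = 49.5.
So L^(-1/4) = 0.125, which gives L = 4096.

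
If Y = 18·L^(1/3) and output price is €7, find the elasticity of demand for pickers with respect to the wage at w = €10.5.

MP_L = (1/3)·18·L^(-2/3), so P·MP_L = w gives 42·L^(-2/3) = w.
Solving, L(w) = (42/w)^(3/2). This is a constant-elasticity form: L ∝ w^(−3/2), so ε = −3/2.

ε = -1.5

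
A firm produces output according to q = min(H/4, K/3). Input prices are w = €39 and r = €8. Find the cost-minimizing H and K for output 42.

With a fixed-proportions technology, the cost-minimizing bundle uses no slack in either input: H/4 = K/3 = q.
So H = 4·42 = 168 and K = 3·42 = 126.

H* = 168, K* = 126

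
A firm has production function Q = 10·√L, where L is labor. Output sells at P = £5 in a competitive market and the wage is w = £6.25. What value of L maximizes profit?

L* = 16

MP_L = (1/2)·10·L^(-1/2) = 5·L^(-1/2).
Profit maximization for a price taker requires P·MP_L = w: 5·5·L^(-1/2) = 6.25.
So L^(-1/2) = 0.25, which gives L = 16.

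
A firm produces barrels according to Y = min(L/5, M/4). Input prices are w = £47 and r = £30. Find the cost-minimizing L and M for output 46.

With a fixed-proportions technology, the cost-minimizing bundle uses no slack in either input: L/5 = M/4 = Y.
So L = 5·46 = 230 and M = 4·46 = 184.

L* = 230, M* = 184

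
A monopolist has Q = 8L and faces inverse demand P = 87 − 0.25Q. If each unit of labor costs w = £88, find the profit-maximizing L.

L* = 19

Marginal revenue from the inverse demand is MR = 87 − 0.5Q.
The marginal product is MP_L = 8.
A monopolist hires until marginal revenue product equals the wage: MR·MP_L = w.
(87 − 4L)·8 = 88, so L = 19.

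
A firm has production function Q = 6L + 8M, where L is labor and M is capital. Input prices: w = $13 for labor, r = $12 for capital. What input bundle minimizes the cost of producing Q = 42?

The inputs are perfect substitutes, so the firm uses whichever has the lower cost per unit of output.
Cost per unit of output via L is w/6 = 13/6; via M it is r/8 = 1.5. M is cheaper.
Producing Q = 42 with M alone: L = 0, M = 5.25.

L* = 0, M* = 5.25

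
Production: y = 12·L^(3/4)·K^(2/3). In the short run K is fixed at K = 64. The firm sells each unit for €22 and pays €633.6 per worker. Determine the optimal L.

L* = 625

With K = 64, MP_L = (3/4)·12·L^(-1/4)·64^(2/3) = 144·L^(-1/4).
Profit maximization for a price taker requires P·MP_L = w: 22·144·L^(-1/4) = 633.6.
So L^(-1/4) = 0.2, which gives L = 625.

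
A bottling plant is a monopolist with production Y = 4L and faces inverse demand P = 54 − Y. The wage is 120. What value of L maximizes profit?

L* = 3

Marginal revenue from the inverse demand is MR = 54 − 2Y.
The marginal product is MP_L = 4.
A monopolist hires until marginal revenue product equals the wage: MR·MP_L = w.
(54 − 8L)·4 = 120, so L = 3.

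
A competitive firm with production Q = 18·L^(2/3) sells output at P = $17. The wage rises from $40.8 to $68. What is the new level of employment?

L* = 27

From P·MP_L = w with MP_L = 12·L^(-1/3), the labor demand is L(w) = (204/w)^(3).
At w = 40.8: L = 125. At w = 68: L = 27.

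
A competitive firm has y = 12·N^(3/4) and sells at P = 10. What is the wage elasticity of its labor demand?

MP_N = (3/4)·12·N^(-1/4), so P·MP_N = w gives 90·N^(-1/4) = w.
Solving, N(w) = (90/w)^(4). This is a constant-elasticity form: N ∝ w^(−4), so ε = −4.

ε = -4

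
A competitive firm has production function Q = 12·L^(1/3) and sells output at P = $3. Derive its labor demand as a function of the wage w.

L(w) = (12/w)^(3/2)

MP_L = (1/3)·12·L^(-2/3) = 4·L^(-2/3).
Setting P·MP_L = w: 12·L^(-2/3) = w.
Solving for L: L^(-2/3) = w/12, so L = (12/w)^(3/2).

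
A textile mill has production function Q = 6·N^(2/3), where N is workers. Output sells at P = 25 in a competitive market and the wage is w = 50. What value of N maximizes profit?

N* = 8

MP_N = (2/3)·6·N^(-1/3) = 4·N^(-1/3).
Profit maximization for a price taker requires P·MP_N = w: 25·4·N^(-1/3) = 50.
So N^(-1/3) = 0.5, which gives N = 8.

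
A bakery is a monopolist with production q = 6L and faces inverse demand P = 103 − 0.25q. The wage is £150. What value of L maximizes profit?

L* = 26

Marginal revenue from the inverse demand is MR = 103 − 0.5q.
The marginal product is MP_L = 6.
A monopolist hires until marginal revenue product equals the wage: MR·MP_L = w.
(103 − 3L)·6 = 150, so L = 26.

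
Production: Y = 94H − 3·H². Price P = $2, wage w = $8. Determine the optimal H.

H* = 15

The marginal product of H is MP_H = 94 − 6H.
A price-taking firm hires until the value of the marginal product equals the wage: P·MP_H = w, so 2·(94 − 6H) = 8.
Then 94 − 6H = 4, giving H = 15.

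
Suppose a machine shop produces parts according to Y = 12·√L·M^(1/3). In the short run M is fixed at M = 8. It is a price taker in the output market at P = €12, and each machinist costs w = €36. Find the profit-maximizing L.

L* = 16

With M = 8, MP_L = (1/2)·12·L^(-1/2)·8^(1/3) = 12·L^(-1/2).
Profit maximization for a price taker requires P·MP_L = w: 12·12·L^(-1/2) = 36.
So L^(-1/2) = 0.25, which gives L = 16.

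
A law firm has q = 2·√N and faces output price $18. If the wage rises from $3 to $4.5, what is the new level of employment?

From P·MP_N = w with MP_N = N^(-1/2), the labor demand is N(w) = (18/w)^(2).
At w = 3: N = 36. At w = 4.5: N = 16.

N* = 16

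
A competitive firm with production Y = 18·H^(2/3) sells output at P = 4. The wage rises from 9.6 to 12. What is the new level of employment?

H* = 64

From P·MP_H = w with MP_H = 12·H^(-1/3), the labor demand is H(w) = (48/w)^(3).
At w = 9.6: H = 125. At w = 12: H = 64.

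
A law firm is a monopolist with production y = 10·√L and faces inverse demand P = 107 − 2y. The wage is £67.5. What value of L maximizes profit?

Marginal revenue from the inverse demand is MR = 107 − 4y.
The marginal product is MP_L = 5·L^(-1/2).
A monopolist hires until marginal revenue product equals the wage: MR·MP_L = w.
At L, y = 10·√L. Substituting and solving: (107 − 40·√L)·5·L^(-1/2) = 67.5 gives L = 4.

L* = 4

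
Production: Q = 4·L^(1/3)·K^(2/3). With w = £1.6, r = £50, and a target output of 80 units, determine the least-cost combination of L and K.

L* = 125, K* = 8

Cost minimization requires the marginal rate of technical substitution to equal the input-price ratio: MP_L/MP_K = w/r.
Here MP_L/MP_K = (1/3)·(K/L)/(2/3) = 0.5·(K/L). Setting this equal to 1.6/50 = 0.032 gives K = 0.064L.
Substituting into Q = 80: 4·L^(1/3)·(0.064L)^(2/3) = 80.
Solving, L = 125 and K = 8.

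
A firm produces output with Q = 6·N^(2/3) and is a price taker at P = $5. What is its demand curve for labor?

MP_N = (2/3)·6·N^(-1/3) = 4·N^(-1/3).
Setting P·MP_N = w: 20·N^(-1/3) = w.
Solving for N: N^(-1/3) = w/20, so N = (20/w)^(3).

N(w) = 8000/w³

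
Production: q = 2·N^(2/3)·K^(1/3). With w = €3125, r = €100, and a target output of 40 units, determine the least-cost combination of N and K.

N* = 8, K* = 125

Cost minimization requires the marginal rate of technical substitution to equal the input-price ratio: MP_N/MP_K = w/r.
Here MP_N/MP_K = (2/3)·(K/N)/(1/3) = 2·(K/N). Setting this equal to 3125/100 = 31.25 gives K = 15.625N.
Substituting into q = 40: 2·N^(2/3)·(15.625N)^(1/3) = 40.
Solving, N = 8 and K = 125.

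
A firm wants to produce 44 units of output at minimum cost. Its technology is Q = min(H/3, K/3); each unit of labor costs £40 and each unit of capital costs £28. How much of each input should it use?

H* = 132, K* = 132

With a fixed-proportions technology, the cost-minimizing bundle uses no slack in either input: H/3 = K/3 = Q.
So H = 3·44 = 132 and K = 3·44 = 132.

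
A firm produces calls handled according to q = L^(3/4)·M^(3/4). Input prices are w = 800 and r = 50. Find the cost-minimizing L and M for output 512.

Cost minimization requires the marginal rate of technical substitution to equal the input-price ratio: MP_L/MP_M = w/r.
Here MP_L/MP_M = (3/4)·(M/L)/(3/4) = (M/L). Setting this equal to 800/50 = 16 gives M = 16L.
Substituting into q = 512: L^(3/4)·(16L)^(3/4) = 512.
Solving, L = 16 and M = 256.

L* = 16, M* = 256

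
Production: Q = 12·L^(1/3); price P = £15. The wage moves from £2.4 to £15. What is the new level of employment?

L* = 8

From P·MP_L = w with MP_L = 4·L^(-2/3), the labor demand is L(w) = (60/w)^(3/2).
At w = 2.4: L = 125. At w = 15: L = 8.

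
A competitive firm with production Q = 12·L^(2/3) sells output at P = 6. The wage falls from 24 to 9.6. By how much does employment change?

From P·MP_L = w with MP_L = 8·L^(-1/3), the labor demand is L(w) = (48/w)^(3).
At w = 24: L = 8. At w = 9.6: L = 125.
ΔL = 125 − 8 = 117.

ΔL = 117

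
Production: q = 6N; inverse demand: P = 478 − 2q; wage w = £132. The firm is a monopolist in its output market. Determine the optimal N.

N* = 19

Marginal revenue from the inverse demand is MR = 478 − 4q.
The marginal product is MP_N = 6.
A monopolist hires until marginal revenue product equals the wage: MR·MP_N = w.
(478 − 24N)·6 = 132, so N = 19.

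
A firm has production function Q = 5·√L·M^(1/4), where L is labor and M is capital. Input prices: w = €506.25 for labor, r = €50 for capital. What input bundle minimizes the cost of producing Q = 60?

L* = 16, M* = 81

Cost minimization requires the marginal rate of technical substitution to equal the input-price ratio: MP_L/MP_M = w/r.
Here MP_L/MP_M = (1/2)·(M/L)/(1/4) = 2·(M/L). Setting this equal to 506.25/50 = 10.125 gives M = 5.0625L.
Substituting into Q = 60: 5·L^(1/2)·(5.0625L)^(1/4) = 60.
Solving, L = 16 and M = 81.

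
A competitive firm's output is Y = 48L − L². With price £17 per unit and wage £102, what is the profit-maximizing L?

L* = 21

The marginal product of L is MP_L = 48 − 2L.
A price-taking firm hires until the value of the marginal product equals the wage: P·MP_L = w, so 17·(48 − 2L) = 102.
Then 48 − 2L = 6, giving L = 21.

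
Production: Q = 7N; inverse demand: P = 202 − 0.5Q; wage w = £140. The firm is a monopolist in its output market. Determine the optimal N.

N* = 26

Marginal revenue from the inverse demand is MR = 202 − Q.
The marginal product is MP_N = 7.
A monopolist hires until marginal revenue product equals the wage: MR·MP_N = w.
(202 − 7N)·7 = 140, so N = 26.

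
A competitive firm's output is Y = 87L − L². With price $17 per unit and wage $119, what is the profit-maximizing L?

The marginal product of L is MP_L = 87 − 2L.
A price-taking firm hires until the value of the marginal product equals the wage: P·MP_L = w, so 17·(87 − 2L) = 119.
Then 87 − 2L = 7, giving L = 40.

L* = 40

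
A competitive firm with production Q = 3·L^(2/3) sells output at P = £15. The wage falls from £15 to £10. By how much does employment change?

ΔL = 19

From P·MP_L = w with MP_L = 2·L^(-1/3), the labor demand is L(w) = (30/w)^(3).
At w = 15: L = 8. At w = 10: L = 27.
ΔL = 27 − 8 = 19.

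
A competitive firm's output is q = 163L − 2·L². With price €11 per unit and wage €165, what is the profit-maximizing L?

L* = 37

The marginal product of L is MP_L = 163 − 4L.
A price-taking firm hires until the value of the marginal product equals the wage: P·MP_L = w, so 11·(163 − 4L) = 165.
Then 163 − 4L = 15, giving L = 37.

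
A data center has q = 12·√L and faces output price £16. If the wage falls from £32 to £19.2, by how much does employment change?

From P·MP_L = w with MP_L = 6·L^(-1/2), the labor demand is L(w) = (96/w)^(2).
At w = 32: L = 9. At w = 19.2: L = 25.
ΔL = 25 − 9 = 16.

ΔL = 16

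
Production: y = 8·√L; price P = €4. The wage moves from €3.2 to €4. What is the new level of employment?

L* = 16

From P·MP_L = w with MP_L = 4·L^(-1/2), the labor demand is L(w) = (16/w)^(2).
At w = 3.2: L = 25. At w = 4: L = 16.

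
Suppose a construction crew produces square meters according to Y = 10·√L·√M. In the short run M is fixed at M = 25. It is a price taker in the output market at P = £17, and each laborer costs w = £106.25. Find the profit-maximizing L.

L* = 16

With M = 25, MP_L = (1/2)·10·L^(-1/2)·25^(1/2) = 25·L^(-1/2).
Profit maximization for a price taker requires P·MP_L = w: 17·25·L^(-1/2) = 106.25.
So L^(-1/2) = 0.25, which gives L = 16.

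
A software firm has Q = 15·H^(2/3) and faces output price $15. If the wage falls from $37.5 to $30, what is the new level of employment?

From P·MP_H = w with MP_H = 10·H^(-1/3), the labor demand is H(w) = (150/w)^(3).
At w = 37.5: H = 64. At w = 30: H = 125.

H* = 125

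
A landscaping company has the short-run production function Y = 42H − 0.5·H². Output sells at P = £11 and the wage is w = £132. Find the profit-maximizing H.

H* = 30

The marginal product of H is MP_H = 42 − H.
A price-taking firm hires until the value of the marginal product equals the wage: P·MP_H = w, so 11·(42 − H) = 132.
Then 42 − H = 12, giving H = 30.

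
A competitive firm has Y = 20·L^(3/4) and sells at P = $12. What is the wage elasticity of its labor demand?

ε = -4

MP_L = (3/4)·20·L^(-1/4), so P·MP_L = w gives 180·L^(-1/4) = w.
Solving, L(w) = (180/w)^(4). This is a constant-elasticity form: L ∝ w^(−4), so ε = −4.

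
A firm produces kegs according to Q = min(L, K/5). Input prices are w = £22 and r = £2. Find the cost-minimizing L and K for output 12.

With a fixed-proportions technology, the cost-minimizing bundle uses no slack in either input: L = K/5 = Q.
So L = 12 and K = 5·12 = 60.

L* = 12, K* = 60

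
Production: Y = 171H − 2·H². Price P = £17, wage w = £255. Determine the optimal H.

The marginal product of H is MP_H = 171 − 4H.
A price-taking firm hires until the value of the marginal product equals the wage: P·MP_H = w, so 17·(171 − 4H) = 255.
Then 171 − 4H = 15, giving H = 39.

H* = 39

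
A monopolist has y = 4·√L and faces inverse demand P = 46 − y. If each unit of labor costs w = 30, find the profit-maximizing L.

Marginal revenue from the inverse demand is MR = 46 − 2y.
The marginal product is MP_L = 2·L^(-1/2).
A monopolist hires until marginal revenue product equals the wage: MR·MP_L = w.
At L, y = 4·√L. Substituting and solving: (46 − 8·√L)·2·L^(-1/2) = 30 gives L = 4.

L* = 4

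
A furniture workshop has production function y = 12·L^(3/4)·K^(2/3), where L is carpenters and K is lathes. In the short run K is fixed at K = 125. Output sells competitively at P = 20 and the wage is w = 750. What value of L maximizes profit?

With K = 125, MP_L = (3/4)·12·L^(-1/4)·125^(2/3) = 225·L^(-1/4).
Profit maximization for a price taker requires P·MP_L = w: 20·225·L^(-1/4) = 750.
So L^(-1/4) = 1/6, which gives L = 1296.

L* = 1296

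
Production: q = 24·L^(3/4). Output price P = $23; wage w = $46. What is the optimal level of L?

L* = 6561

MP_L = (3/4)·24·L^(-1/4) = 18·L^(-1/4).
Profit maximization for a price taker requires P·MP_L = w: 23·18·L^(-1/4) = 46.
So L^(-1/4) = 1/9, which gives L = 6561.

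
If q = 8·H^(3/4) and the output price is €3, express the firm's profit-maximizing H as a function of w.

H(w) = 104976/w^(4)

MP_H = (3/4)·8·H^(-1/4) = 6·H^(-1/4).
Setting P·MP_H = w: 18·H^(-1/4) = w.
Solving for H: H^(-1/4) = w/18, so H = (18/w)^(4).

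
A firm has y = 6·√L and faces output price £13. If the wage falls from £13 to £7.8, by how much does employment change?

From P·MP_L = w with MP_L = 3·L^(-1/2), the labor demand is L(w) = (39/w)^(2).
At w = 13: L = 9. At w = 7.8: L = 25.
ΔL = 25 − 9 = 16.

ΔL = 16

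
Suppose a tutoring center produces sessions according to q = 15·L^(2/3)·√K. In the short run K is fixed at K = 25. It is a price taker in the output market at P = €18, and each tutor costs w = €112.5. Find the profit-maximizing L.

L* = 512

With K = 25, MP_L = (2/3)·15·L^(-1/3)·25^(1/2) = 50·L^(-1/3).
Profit maximization for a price taker requires P·MP_L = w: 18·50·L^(-1/3) = 112.5.
So L^(-1/3) = 0.125, which gives L = 512.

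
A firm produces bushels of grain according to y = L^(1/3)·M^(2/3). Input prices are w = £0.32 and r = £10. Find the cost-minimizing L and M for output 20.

L* = 125, M* = 8

Cost minimization requires the marginal rate of technical substitution to equal the input-price ratio: MP_L/MP_M = w/r.
Here MP_L/MP_M = (1/3)·(M/L)/(2/3) = 0.5·(M/L). Setting this equal to 0.32/10 = 0.032 gives M = 0.064L.
Substituting into y = 20: L^(1/3)·(0.064L)^(2/3) = 20.
Solving, L = 125 and M = 8.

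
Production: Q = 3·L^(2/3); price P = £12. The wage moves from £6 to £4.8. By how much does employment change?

From P·MP_L = w with MP_L = 2·L^(-1/3), the labor demand is L(w) = (24/w)^(3).
At w = 6: L = 64. At w = 4.8: L = 125.
ΔL = 125 − 64 = 61.

ΔL = 61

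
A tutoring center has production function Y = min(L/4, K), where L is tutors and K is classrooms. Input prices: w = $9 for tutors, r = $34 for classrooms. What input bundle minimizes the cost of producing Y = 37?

With a fixed-proportions technology, the cost-minimizing bundle uses no slack in either input: L/4 = K = Y.
So L = 4·37 = 148 and K = 37.

L* = 148, K* = 37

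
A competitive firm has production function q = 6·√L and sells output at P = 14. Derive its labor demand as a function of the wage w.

MP_L = (1/2)·6·L^(-1/2) = 3·L^(-1/2).
Setting P·MP_L = w: 42·L^(-1/2) = w.
Solving for L: L^(-1/2) = w/42, so L = (42/w)^(2).

L(w) = 1764/w²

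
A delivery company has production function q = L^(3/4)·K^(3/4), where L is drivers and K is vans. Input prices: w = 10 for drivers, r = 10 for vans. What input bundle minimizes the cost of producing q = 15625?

L* = 625, K* = 625

Cost minimization requires the marginal rate of technical substitution to equal the input-price ratio: MP_L/MP_K = w/r.
Here MP_L/MP_K = (3/4)·(K/L)/(3/4) = (K/L). Setting this equal to 10/10 = 1 gives K = L.
Substituting into q = 15625: L^(3/4)·(L)^(3/4) = 15625.
Solving, L = 625 and K = 625.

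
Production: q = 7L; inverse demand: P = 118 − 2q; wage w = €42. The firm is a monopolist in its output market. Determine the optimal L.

L* = 4

Marginal revenue from the inverse demand is MR = 118 − 4q.
The marginal product is MP_L = 7.
A monopolist hires until marginal revenue product equals the wage: MR·MP_L = w.
(118 − 28L)·7 = 42, so L = 4.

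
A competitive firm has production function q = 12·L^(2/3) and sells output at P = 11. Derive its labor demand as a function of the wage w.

MP_L = (2/3)·12·L^(-1/3) = 8·L^(-1/3).
Setting P·MP_L = w: 88·L^(-1/3) = w.
Solving for L: L^(-1/3) = w/88, so L = (88/w)^(3).

L(w) = 681472/w³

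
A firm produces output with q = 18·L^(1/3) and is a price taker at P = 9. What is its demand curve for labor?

MP_L = (1/3)·18·L^(-2/3) = 6·L^(-2/3).
Setting P·MP_L = w: 54·L^(-2/3) = w.
Solving for L: L^(-2/3) = w/54, so L = (54/w)^(3/2).

L(w) = (54/w)^(3/2)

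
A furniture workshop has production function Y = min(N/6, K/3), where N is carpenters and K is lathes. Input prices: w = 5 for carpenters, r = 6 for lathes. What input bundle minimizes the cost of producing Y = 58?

With a fixed-proportions technology, the cost-minimizing bundle uses no slack in either input: N/6 = K/3 = Y.
So N = 6·58 = 348 and K = 3·58 = 174.

N* = 348, K* = 174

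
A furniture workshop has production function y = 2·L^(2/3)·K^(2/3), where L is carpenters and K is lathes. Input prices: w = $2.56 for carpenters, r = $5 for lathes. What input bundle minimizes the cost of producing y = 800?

Cost minimization requires the marginal rate of technical substitution to equal the input-price ratio: MP_L/MP_K = w/r.
Here MP_L/MP_K = (2/3)·(K/L)/(2/3) = (K/L). Setting this equal to 2.56/5 = 0.512 gives K = 0.512L.
Substituting into y = 800: 2·L^(2/3)·(0.512L)^(2/3) = 800.
Solving, L = 125 and K = 64.

L* = 125, K* = 64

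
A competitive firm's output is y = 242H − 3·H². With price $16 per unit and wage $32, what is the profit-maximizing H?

H* = 40

The marginal product of H is MP_H = 242 − 6H.
A price-taking firm hires until the value of the marginal product equals the wage: P·MP_H = w, so 16·(242 − 6H) = 32.
Then 242 − 6H = 2, giving H = 40.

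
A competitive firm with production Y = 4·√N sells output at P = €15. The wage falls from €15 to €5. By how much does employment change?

ΔN = 32

From P·MP_N = w with MP_N = 2·N^(-1/2), the labor demand is N(w) = (30/w)^(2).
At w = 15: N = 4. At w = 5: N = 36.
ΔN = 36 − 4 = 32.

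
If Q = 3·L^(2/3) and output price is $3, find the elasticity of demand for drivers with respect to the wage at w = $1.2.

ε = -3

MP_L = (2/3)·3·L^(-1/3), so P·MP_L = w gives 6·L^(-1/3) = w.
Solving, L(w) = (6/w)^(3). This is a constant-elasticity form: L ∝ w^(−3), so ε = −3.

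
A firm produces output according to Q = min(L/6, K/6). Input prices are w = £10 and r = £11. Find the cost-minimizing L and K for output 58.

L* = 348, K* = 348

With a fixed-proportions technology, the cost-minimizing bundle uses no slack in either input: L/6 = K/6 = Q.
So L = 6·58 = 348 and K = 6·58 = 348.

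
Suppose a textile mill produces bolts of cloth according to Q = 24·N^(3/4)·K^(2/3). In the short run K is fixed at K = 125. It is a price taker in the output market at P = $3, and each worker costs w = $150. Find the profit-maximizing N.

N* = 6561

With K = 125, MP_N = (3/4)·24·N^(-1/4)·125^(2/3) = 450·N^(-1/4).
Profit maximization for a price taker requires P·MP_N = w: 3·450·N^(-1/4) = 150.
So N^(-1/4) = 1/9, which gives N = 6561.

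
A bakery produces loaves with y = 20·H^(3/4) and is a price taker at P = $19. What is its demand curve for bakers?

H(w) = (285/w)^(4)

MP_H = (3/4)·20·H^(-1/4) = 15·H^(-1/4).
Setting P·MP_H = w: 285·H^(-1/4) = w.
Solving for H: H^(-1/4) = w/285, so H = (285/w)^(4).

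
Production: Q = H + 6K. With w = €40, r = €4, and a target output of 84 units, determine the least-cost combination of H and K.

The inputs are perfect substitutes, so the firm uses whichever has the lower cost per unit of output.
Cost per unit of output via H is 40; via K it is 2/3. K is cheaper.
Producing Q = 84 with K alone: H = 0, K = 14.

H* = 0, K* = 14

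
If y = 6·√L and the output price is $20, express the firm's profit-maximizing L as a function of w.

MP_L = (1/2)·6·L^(-1/2) = 3·L^(-1/2).
Setting P·MP_L = w: 60·L^(-1/2) = w.
Solving for L: L^(-1/2) = w/60, so L = (60/w)^(2).

L(w) = 3600/w²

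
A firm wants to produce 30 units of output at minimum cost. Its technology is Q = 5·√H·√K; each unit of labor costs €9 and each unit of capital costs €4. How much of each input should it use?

Cost minimization requires the marginal rate of technical substitution to equal the input-price ratio: MP_H/MP_K = w/r.
Here MP_H/MP_K = (1/2)·(K/H)/(1/2) = (K/H). Setting this equal to 9/4 = 2.25 gives K = 2.25H.
Substituting into Q = 30: 5·H^(1/2)·(2.25H)^(1/2) = 30.
Solving, H = 4 and K = 9.

H* = 4, K* = 9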